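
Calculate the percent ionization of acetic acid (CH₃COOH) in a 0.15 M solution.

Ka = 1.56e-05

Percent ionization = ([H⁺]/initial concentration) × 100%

Using Ka equilibrium: x² + Ka×x - Ka×C = 0. Solving: [H⁺] = 1.5219e-03. Percent = (1.5219e-03/0.15) × 100

Percent ionization = 1.01%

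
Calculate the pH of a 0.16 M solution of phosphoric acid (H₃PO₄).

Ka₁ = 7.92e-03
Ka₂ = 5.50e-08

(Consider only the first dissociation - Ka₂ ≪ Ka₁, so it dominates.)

First dissociation dominates. From Ka₁ = [H⁺][HA⁻]/[H₂A], x² + Ka₁·x − Ka₁·C = 0 with C = 0.16 M and Ka₁ = 7.92e-03. Solving: [H⁺] = (−Ka₁ + √(Ka₁² + 4·Ka₁·C)) / 2 = 3.1857e-02 M. pH = -log(3.1857e-02) = 1.50.

pH = 1.50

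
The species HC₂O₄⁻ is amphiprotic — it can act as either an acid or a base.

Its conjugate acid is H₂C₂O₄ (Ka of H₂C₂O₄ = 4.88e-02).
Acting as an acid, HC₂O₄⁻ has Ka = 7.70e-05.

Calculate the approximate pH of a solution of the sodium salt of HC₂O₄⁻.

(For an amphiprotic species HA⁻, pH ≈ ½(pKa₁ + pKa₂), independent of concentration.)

pKa₁ = -log(4.88e-02) = 1.31; pKa₂ = -log(7.70e-05) = 4.11. For an amphiprotic species, pH ≈ ½(pKa₁ + pKa₂) = ½(1.31 + 4.11) = 2.71.

pH = 2.71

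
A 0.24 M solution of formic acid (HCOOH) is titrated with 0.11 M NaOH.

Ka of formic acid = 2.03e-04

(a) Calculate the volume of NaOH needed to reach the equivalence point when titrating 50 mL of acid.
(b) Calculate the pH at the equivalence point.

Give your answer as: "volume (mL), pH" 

moles acid = 0.24 × 50/1000 = 0.012 mol; V_base = moles/0.11 × 1000 = 109.1 mL. At equivalence only the conjugate base is present: [A⁻] = 0.012/0.159 = 7.5429e-02 M. Kb = Kw/Ka = 4.93e-11; [OH⁻] = √(Kb × [A⁻]) = 1.9276e-06; pOH = 5.71; pH = 14 - pOH = 8.29.

V = 109.1 mL, pH = 8.29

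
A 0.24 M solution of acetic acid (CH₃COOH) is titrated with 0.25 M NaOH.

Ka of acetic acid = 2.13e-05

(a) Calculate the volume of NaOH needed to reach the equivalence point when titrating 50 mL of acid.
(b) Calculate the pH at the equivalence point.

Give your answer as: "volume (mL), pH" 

moles acid = 0.24 × 50/1000 = 0.012 mol; V_base = moles/0.25 × 1000 = 48.0 mL. At equivalence only the conjugate base is present: [A⁻] = 0.012/0.098 = 1.2245e-01 M. Kb = Kw/Ka = 4.69e-10; [OH⁻] = √(Kb × [A⁻]) = 7.5821e-06; pOH = 5.12; pH = 14 - pOH = 8.88.

V = 48.0 mL, pH = 8.88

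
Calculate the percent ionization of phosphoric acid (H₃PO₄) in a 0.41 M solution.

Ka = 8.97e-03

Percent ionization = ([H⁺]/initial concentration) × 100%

Using Ka equilibrium: x² + Ka×x - Ka×C = 0. Solving: [H⁺] = 5.6325e-02. Percent = (5.6325e-02/0.41) × 100

Percent ionization = 13.7%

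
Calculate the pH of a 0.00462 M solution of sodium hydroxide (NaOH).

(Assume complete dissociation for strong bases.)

[OH⁻] = 0.00462 M for strong base. pOH = -log[OH⁻] = 2.34, pH = 14 - pOH

pH = 11.66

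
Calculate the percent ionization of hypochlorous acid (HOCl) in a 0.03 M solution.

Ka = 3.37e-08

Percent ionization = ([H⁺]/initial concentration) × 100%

Using Ka equilibrium: x² + Ka×x - Ka×C = 0. Solving: [H⁺] = 3.1779e-05. Percent = (3.1779e-05/0.03) × 100

Percent ionization = 0.106%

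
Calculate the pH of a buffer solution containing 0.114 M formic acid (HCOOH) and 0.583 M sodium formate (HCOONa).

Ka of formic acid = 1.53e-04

pKa = -log(1.53e-04) = 3.82. pH = pKa + log([A⁻]/[HA]) = 3.82 + log(0.583/0.114)

pH = 4.52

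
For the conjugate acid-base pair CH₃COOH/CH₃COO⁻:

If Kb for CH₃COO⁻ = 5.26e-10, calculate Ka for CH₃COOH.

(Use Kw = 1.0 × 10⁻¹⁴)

For a conjugate pair Ka × Kb = Kw, so Ka = Kw/Kb = 1.0 × 10⁻¹⁴ / 5.26e-10 = 1.90e-05.

K_a = 1.90e-05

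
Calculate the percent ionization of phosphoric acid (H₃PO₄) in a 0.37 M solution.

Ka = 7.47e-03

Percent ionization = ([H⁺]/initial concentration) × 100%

Using Ka equilibrium: x² + Ka×x - Ka×C = 0. Solving: [H⁺] = 4.8970e-02. Percent = (4.8970e-02/0.37) × 100

Percent ionization = 13.2%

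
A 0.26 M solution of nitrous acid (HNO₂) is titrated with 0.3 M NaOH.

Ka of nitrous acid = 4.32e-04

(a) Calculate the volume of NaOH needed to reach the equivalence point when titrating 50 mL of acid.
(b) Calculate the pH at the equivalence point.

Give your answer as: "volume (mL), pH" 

moles acid = 0.26 × 50/1000 = 0.013 mol; V_base = moles/0.3 × 1000 = 43.3 mL. At equivalence only the conjugate base is present: [A⁻] = 0.013/0.093 = 1.3929e-01 M. Kb = Kw/Ka = 2.31e-11; [OH⁻] = √(Kb × [A⁻]) = 1.7956e-06; pOH = 5.75; pH = 14 - pOH = 8.25.

V = 43.3 mL, pH = 8.25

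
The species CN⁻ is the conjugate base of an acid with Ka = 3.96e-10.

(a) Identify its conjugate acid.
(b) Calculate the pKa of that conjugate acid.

(a) The conjugate acid is formed by adding one H⁺ to CN⁻, giving HCN. (b) pKa = -log(Ka) = -log(3.96e-10) = 9.40.

Conjugate acid: HCN; pK_a = 9.40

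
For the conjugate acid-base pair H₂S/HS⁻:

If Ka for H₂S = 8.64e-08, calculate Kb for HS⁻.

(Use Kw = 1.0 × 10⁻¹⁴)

For a conjugate pair Ka × Kb = Kw, so Kb = Kw/Ka = 1.0 × 10⁻¹⁴ / 8.64e-08 = 1.16e-07.

K_b = 1.16e-07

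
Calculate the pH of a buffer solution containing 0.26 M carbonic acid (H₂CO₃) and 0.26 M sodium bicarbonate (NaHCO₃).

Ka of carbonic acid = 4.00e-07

pKa = -log(4.00e-07) = 6.40. pH = pKa + log([A⁻]/[HA]) = 6.40 + log(0.26/0.26)

pH = 6.40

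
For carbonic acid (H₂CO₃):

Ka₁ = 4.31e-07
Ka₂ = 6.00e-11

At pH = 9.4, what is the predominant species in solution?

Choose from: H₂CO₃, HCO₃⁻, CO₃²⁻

pKa₁ = 6.37, pKa₂ = 10.22. For a polyprotic acid the predominant species crosses at each pKa: below pKa_n the protonated form dominates, above it the deprotonated form does. At pH = 9.4, the predominant species is HCO₃⁻.

HCO₃⁻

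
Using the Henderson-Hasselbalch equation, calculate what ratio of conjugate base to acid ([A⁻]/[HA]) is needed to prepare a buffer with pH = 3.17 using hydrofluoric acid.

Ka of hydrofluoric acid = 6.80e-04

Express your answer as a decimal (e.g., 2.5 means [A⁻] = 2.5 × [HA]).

pKa = -log(6.80e-04) = 3.1675. pH = pKa + log([A⁻]/[HA]), so log([A⁻]/[HA]) = pH − pKa = 3.17 − 3.1675 = 0.0025. [A⁻]/[HA] = 10^(0.0025) = 1.01

[A⁻]/[HA] = 1.01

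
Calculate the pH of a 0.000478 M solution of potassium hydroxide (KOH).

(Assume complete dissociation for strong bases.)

[OH⁻] = 0.000478 M for strong base. pOH = -log[OH⁻] = 3.32, pH = 14 - pOH

pH = 10.68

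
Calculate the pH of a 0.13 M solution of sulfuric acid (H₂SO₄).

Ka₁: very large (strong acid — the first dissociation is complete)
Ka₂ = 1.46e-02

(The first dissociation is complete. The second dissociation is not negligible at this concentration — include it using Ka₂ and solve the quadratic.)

First dissociation is complete: [H⁺]₀ = [HSO₄⁻]₀ = C = 0.13 M. Second dissociation HSO₄⁻ ⇌ H⁺ + SO₄²⁻: let x = [SO₄²⁻]. Ka₂ = (C + x)·x / (C − x) = 1.46e-02 → x² + (C + Ka₂)·x − Ka₂·C = 0 → x² + 0.14460·x − 1.898e-03 = 0. x = (−0.14460 + √(0.14460² + 4 × 1.898e-03)) / 2 = 1.2111e-02 M. [H⁺] = C + x = 0.13 + 1.2111e-02 = 1.4211e-01 M. pH = -log(1.4211e-01) = 0.85.

pH = 0.85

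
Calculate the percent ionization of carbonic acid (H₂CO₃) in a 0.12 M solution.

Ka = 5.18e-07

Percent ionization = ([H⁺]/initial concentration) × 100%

Using Ka equilibrium: x² + Ka×x - Ka×C = 0. Solving: [H⁺] = 2.4906e-04. Percent = (2.4906e-04/0.12) × 100

Percent ionization = 0.208%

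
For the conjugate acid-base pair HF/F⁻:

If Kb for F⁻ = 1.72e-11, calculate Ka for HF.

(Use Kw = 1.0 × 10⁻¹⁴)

For a conjugate pair Ka × Kb = Kw, so Ka = Kw/Kb = 1.0 × 10⁻¹⁴ / 1.72e-11 = 5.81e-04.

K_a = 5.81e-04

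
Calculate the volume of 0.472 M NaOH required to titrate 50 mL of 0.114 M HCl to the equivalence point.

At equivalence: moles acid = moles base. moles HCl = 0.114 × 50/1000 = 0.0057 mol. V_base = moles / 0.472 × 1000 = 12.1 mL.

V_{base} = 12.1 mL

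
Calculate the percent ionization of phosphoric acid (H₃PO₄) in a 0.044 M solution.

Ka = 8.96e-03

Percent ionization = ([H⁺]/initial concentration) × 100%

Using Ka equilibrium: x² + Ka×x - Ka×C = 0. Solving: [H⁺] = 1.5875e-02. Percent = (1.5875e-02/0.044) × 100

Percent ionization = 36.1%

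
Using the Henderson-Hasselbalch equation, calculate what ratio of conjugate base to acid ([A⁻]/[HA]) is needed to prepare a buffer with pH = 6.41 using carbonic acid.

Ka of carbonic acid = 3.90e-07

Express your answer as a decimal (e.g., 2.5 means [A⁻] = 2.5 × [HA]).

pKa = -log(3.90e-07) = 6.4089. pH = pKa + log([A⁻]/[HA]), so log([A⁻]/[HA]) = pH − pKa = 6.41 − 6.4089 = 0.0011. [A⁻]/[HA] = 10^(0.0011) = 1.00

[A⁻]/[HA] = 1.00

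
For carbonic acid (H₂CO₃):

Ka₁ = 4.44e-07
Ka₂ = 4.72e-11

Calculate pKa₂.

pKa₂ = -log(Ka₂) = -log(4.72e-11) = 10.33.

pK_{a2} = 10.33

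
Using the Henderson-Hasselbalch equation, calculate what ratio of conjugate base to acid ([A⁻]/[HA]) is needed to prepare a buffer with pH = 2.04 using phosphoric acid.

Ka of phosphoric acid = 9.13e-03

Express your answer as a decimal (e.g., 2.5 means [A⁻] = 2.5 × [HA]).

pKa = -log(9.13e-03) = 2.0395. pH = pKa + log([A⁻]/[HA]), so log([A⁻]/[HA]) = pH − pKa = 2.04 − 2.0395 = 0.0005. [A⁻]/[HA] = 10^(0.0005) = 1.00

[A⁻]/[HA] = 1.00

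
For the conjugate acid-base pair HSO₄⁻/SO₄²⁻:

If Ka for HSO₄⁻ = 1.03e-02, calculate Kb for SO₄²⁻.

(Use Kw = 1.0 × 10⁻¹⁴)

For a conjugate pair Ka × Kb = Kw, so Kb = Kw/Ka = 1.0 × 10⁻¹⁴ / 1.03e-02 = 9.71e-13.

K_b = 9.71e-13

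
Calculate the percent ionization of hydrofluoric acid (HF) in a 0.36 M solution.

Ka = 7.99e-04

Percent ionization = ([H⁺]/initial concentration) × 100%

Using Ka equilibrium: x² + Ka×x - Ka×C = 0. Solving: [H⁺] = 1.6565e-02. Percent = (1.6565e-02/0.36) × 100

Percent ionization = 4.6%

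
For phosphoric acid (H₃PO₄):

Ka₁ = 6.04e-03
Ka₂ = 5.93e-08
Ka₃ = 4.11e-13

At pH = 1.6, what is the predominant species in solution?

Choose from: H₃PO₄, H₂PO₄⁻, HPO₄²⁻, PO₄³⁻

pKa₁ = 2.22, pKa₂ = 7.23, pKa₃ = 12.39. For a polyprotic acid the predominant species crosses at each pKa: below pKa_n the protonated form dominates, above it the deprotonated form does. At pH = 1.6, the predominant species is H₃PO₄.

H₃PO₄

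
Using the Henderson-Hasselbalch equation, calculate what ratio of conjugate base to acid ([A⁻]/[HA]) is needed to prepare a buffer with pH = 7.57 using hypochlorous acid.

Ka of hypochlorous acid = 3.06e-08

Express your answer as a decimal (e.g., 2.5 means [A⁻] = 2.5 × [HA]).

pKa = -log(3.06e-08) = 7.5143. pH = pKa + log([A⁻]/[HA]), so log([A⁻]/[HA]) = pH − pKa = 7.57 − 7.5143 = 0.0557. [A⁻]/[HA] = 10^(0.0557) = 1.14

[A⁻]/[HA] = 1.14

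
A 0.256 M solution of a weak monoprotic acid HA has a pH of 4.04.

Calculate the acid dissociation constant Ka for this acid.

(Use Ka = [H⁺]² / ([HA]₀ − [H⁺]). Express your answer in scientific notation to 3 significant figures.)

[H⁺] = 10^(−pH) = 10^(−4.04) = 9.120e-05 M. For HA ⇌ H⁺ + A⁻, Ka = [H⁺][A⁻]/[HA] = [H⁺]² / ([HA]₀ − [H⁺]) = (9.120e-05)² / (0.256 − 9.120e-05) = 3.25e-08.

K_a = 3.25e-08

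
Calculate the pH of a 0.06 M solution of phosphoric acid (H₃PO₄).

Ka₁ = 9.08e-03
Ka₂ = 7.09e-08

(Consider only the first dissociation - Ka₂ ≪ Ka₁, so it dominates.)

First dissociation dominates. From Ka₁ = [H⁺][HA⁻]/[H₂A], x² + Ka₁·x − Ka₁·C = 0 with C = 0.06 M and Ka₁ = 9.08e-03. Solving: [H⁺] = (−Ka₁ + √(Ka₁² + 4·Ka₁·C)) / 2 = 1.9238e-02 M. pH = -log(1.9238e-02) = 1.72.

pH = 1.72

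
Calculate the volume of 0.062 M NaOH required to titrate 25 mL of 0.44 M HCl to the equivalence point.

At equivalence: moles acid = moles base. moles HCl = 0.44 × 25/1000 = 0.011 mol. V_base = moles / 0.062 × 1000 = 177.4 mL.

V_{base} = 177.4 mL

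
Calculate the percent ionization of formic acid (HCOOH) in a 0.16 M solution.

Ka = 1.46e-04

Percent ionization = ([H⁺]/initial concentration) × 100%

Using Ka equilibrium: x² + Ka×x - Ka×C = 0. Solving: [H⁺] = 4.7608e-03. Percent = (4.7608e-03/0.16) × 100

Percent ionization = 2.98%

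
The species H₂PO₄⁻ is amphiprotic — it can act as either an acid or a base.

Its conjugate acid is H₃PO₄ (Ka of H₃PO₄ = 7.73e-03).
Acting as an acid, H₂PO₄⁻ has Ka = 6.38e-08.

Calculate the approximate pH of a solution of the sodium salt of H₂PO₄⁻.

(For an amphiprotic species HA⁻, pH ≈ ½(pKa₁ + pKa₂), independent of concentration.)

pKa₁ = -log(7.73e-03) = 2.11; pKa₂ = -log(6.38e-08) = 7.20. For an amphiprotic species, pH ≈ ½(pKa₁ + pKa₂) = ½(2.11 + 7.20) = 4.65.

pH = 4.65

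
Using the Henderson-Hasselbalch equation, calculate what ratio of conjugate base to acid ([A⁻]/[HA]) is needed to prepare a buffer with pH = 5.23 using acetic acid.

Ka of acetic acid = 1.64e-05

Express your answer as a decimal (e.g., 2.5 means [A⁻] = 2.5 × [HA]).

pKa = -log(1.64e-05) = 4.7852. pH = pKa + log([A⁻]/[HA]), so log([A⁻]/[HA]) = pH − pKa = 5.23 − 4.7852 = 0.4448. [A⁻]/[HA] = 10^(0.4448) = 2.79

[A⁻]/[HA] = 2.79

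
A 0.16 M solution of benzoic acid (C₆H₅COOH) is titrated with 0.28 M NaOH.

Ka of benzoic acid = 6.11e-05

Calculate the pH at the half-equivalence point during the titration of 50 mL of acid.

At half-equivalence [HA] = [A⁻], so Henderson-Hasselbalch gives pH = pKa = -log(6.11e-05) = 4.21.

pH = pKa = 4.21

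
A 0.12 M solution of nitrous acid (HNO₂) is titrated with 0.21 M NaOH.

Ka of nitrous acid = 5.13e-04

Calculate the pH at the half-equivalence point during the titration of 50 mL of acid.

At half-equivalence [HA] = [A⁻], so Henderson-Hasselbalch gives pH = pKa = -log(5.13e-04) = 3.29.

pH = pKa = 3.29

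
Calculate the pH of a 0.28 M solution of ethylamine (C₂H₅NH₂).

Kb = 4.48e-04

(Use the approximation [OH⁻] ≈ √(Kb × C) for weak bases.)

[OH⁻] = √(Kb × C) = √(4.48e-04 × 0.28) = 1.1200e-02. pOH = 1.95, pH = 14 - pOH

pH = 12.05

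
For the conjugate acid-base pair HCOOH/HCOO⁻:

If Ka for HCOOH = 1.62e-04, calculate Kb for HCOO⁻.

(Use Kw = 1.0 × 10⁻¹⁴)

For a conjugate pair Ka × Kb = Kw, so Kb = Kw/Ka = 1.0 × 10⁻¹⁴ / 1.62e-04 = 6.17e-11.

K_b = 6.17e-11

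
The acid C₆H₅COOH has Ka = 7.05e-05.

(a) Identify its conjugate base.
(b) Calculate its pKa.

(a) The conjugate base is formed by removing one H⁺ from C₆H₅COOH, giving C₆H₅COO⁻. (b) pKa = -log(Ka) = -log(7.05e-05) = 4.15.

Conjugate base: C₆H₅COO⁻; pK_a = 4.15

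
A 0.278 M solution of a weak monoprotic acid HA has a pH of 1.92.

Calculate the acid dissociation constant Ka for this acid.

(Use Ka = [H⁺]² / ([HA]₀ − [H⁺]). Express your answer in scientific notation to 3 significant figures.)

[H⁺] = 10^(−pH) = 10^(−1.92) = 1.202e-02 M. For HA ⇌ H⁺ + A⁻, Ka = [H⁺][A⁻]/[HA] = [H⁺]² / ([HA]₀ − [H⁺]) = (1.202e-02)² / (0.278 − 1.202e-02) = 5.43e-04.

K_a = 5.43e-04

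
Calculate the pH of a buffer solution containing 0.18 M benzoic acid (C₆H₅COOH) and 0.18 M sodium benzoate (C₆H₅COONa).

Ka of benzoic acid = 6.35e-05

pKa = -log(6.35e-05) = 4.20. pH = pKa + log([A⁻]/[HA]) = 4.20 + log(0.18/0.18)

pH = 4.20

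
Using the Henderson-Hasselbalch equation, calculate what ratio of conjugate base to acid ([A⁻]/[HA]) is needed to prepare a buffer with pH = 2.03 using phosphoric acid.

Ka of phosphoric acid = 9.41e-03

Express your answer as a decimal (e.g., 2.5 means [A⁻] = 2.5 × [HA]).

pKa = -log(9.41e-03) = 2.0264. pH = pKa + log([A⁻]/[HA]), so log([A⁻]/[HA]) = pH − pKa = 2.03 − 2.0264 = 0.0036. [A⁻]/[HA] = 10^(0.0036) = 1.01

[A⁻]/[HA] = 1.01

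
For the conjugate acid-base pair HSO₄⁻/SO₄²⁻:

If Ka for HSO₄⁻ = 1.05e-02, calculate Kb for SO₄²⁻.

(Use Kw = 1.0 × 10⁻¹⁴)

For a conjugate pair Ka × Kb = Kw, so Kb = Kw/Ka = 1.0 × 10⁻¹⁴ / 1.05e-02 = 9.52e-13.

K_b = 9.52e-13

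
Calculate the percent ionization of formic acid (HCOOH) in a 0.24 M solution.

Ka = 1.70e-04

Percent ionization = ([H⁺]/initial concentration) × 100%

Using Ka equilibrium: x² + Ka×x - Ka×C = 0. Solving: [H⁺] = 6.3031e-03. Percent = (6.3031e-03/0.24) × 100

Percent ionization = 2.63%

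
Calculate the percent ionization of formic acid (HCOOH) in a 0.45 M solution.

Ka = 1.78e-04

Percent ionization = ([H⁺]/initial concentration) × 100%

Using Ka equilibrium: x² + Ka×x - Ka×C = 0. Solving: [H⁺] = 8.8613e-03. Percent = (8.8613e-03/0.45) × 100

Percent ionization = 1.97%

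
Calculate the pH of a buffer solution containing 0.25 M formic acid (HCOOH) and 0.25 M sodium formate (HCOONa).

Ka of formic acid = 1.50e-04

pKa = -log(1.50e-04) = 3.82. pH = pKa + log([A⁻]/[HA]) = 3.82 + log(0.25/0.25)

pH = 3.82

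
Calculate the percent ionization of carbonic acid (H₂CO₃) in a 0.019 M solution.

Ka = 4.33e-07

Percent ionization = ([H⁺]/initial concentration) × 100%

Using Ka equilibrium: x² + Ka×x - Ka×C = 0. Solving: [H⁺] = 9.0487e-05. Percent = (9.0487e-05/0.019) × 100

Percent ionization = 0.476%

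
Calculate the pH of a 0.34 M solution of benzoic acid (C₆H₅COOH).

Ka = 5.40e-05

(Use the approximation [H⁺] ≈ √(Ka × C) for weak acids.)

[H⁺] = √(Ka × C) = √(5.40e-05 × 0.34) = 4.2849e-03. pH = -log(4.2849e-03)

pH = 2.37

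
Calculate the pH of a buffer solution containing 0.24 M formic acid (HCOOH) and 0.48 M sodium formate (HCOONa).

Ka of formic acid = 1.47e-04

pKa = -log(1.47e-04) = 3.83. pH = pKa + log([A⁻]/[HA]) = 3.83 + log(0.48/0.24)

pH = 4.13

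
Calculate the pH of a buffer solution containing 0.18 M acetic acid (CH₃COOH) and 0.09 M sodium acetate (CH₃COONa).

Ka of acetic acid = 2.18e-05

pKa = -log(2.18e-05) = 4.66. pH = pKa + log([A⁻]/[HA]) = 4.66 + log(0.09/0.18)

pH = 4.36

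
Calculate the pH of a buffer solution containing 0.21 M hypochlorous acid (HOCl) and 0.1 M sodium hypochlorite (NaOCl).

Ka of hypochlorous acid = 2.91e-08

pKa = -log(2.91e-08) = 7.54. pH = pKa + log([A⁻]/[HA]) = 7.54 + log(0.1/0.21)

pH = 7.21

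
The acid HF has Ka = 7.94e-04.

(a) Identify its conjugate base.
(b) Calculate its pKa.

(a) The conjugate base is formed by removing one H⁺ from HF, giving F⁻. (b) pKa = -log(Ka) = -log(7.94e-04) = 3.10.

Conjugate base: F⁻; pK_a = 3.10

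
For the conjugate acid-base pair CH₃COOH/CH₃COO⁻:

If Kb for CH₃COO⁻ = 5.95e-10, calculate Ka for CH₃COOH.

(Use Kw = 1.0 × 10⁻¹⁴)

For a conjugate pair Ka × Kb = Kw, so Ka = Kw/Kb = 1.0 × 10⁻¹⁴ / 5.95e-10 = 1.68e-05.

K_a = 1.68e-05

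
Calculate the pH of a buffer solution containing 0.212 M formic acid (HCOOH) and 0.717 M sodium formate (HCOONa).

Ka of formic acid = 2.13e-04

pKa = -log(2.13e-04) = 3.67. pH = pKa + log([A⁻]/[HA]) = 3.67 + log(0.717/0.212)

pH = 4.20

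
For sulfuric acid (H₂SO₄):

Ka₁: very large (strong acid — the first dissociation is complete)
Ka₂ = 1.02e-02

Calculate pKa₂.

pKa₂ = -log(Ka₂) = -log(1.02e-02) = 1.99.

pK_{a2} = 1.99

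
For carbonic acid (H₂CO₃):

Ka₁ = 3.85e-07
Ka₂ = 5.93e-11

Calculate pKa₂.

pKa₂ = -log(Ka₂) = -log(5.93e-11) = 10.23.

pK_{a2} = 10.23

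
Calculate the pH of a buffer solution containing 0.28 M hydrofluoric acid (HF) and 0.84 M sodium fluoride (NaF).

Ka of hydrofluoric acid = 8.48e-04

pKa = -log(8.48e-04) = 3.07. pH = pKa + log([A⁻]/[HA]) = 3.07 + log(0.84/0.28)

pH = 3.55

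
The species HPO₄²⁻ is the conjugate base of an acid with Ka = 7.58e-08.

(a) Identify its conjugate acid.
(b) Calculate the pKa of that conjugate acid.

(a) The conjugate acid is formed by adding one H⁺ to HPO₄²⁻, giving H₂PO₄⁻. (b) pKa = -log(Ka) = -log(7.58e-08) = 7.12.

Conjugate acid: H₂PO₄⁻; pK_a = 7.12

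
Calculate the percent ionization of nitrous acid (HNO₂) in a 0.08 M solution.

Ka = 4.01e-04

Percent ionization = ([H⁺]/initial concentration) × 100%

Using Ka equilibrium: x² + Ka×x - Ka×C = 0. Solving: [H⁺] = 5.4670e-03. Percent = (5.4670e-03/0.08) × 100

Percent ionization = 6.83%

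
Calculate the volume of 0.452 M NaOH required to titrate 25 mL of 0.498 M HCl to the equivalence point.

At equivalence: moles acid = moles base. moles HCl = 0.498 × 25/1000 = 0.01245 mol. V_base = moles / 0.452 × 1000 = 27.5 mL.

V_{base} = 27.5 mL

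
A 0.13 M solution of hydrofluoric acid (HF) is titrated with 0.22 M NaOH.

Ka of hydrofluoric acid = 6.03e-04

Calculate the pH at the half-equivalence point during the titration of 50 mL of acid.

At half-equivalence [HA] = [A⁻], so Henderson-Hasselbalch gives pH = pKa = -log(6.03e-04) = 3.22.

pH = pKa = 3.22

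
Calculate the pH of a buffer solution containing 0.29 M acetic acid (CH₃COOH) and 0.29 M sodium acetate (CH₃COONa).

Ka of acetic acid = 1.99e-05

pKa = -log(1.99e-05) = 4.70. pH = pKa + log([A⁻]/[HA]) = 4.70 + log(0.29/0.29)

pH = 4.70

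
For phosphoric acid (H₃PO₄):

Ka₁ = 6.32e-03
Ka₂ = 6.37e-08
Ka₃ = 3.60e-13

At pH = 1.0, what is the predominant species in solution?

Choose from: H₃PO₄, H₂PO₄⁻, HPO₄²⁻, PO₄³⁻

pKa₁ = 2.20, pKa₂ = 7.20, pKa₃ = 12.44. For a polyprotic acid the predominant species crosses at each pKa: below pKa_n the protonated form dominates, above it the deprotonated form does. At pH = 1.0, the predominant species is H₃PO₄.

H₃PO₄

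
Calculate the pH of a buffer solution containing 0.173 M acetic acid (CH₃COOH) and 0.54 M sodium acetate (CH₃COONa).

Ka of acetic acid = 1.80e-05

pKa = -log(1.80e-05) = 4.74. pH = pKa + log([A⁻]/[HA]) = 4.74 + log(0.54/0.173)

pH = 5.24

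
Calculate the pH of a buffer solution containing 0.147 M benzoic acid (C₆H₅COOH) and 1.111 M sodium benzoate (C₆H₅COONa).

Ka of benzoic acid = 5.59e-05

pKa = -log(5.59e-05) = 4.25. pH = pKa + log([A⁻]/[HA]) = 4.25 + log(1.111/0.147)

pH = 5.13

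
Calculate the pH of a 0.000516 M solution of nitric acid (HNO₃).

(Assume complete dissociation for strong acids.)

[H⁺] = 0.000516 M for strong acid. pH = -log[H⁺] = -log(0.000516)

pH = 3.29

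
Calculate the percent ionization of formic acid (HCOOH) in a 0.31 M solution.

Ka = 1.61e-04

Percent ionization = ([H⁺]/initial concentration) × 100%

Using Ka equilibrium: x² + Ka×x - Ka×C = 0. Solving: [H⁺] = 6.9847e-03. Percent = (6.9847e-03/0.31) × 100

Percent ionization = 2.25%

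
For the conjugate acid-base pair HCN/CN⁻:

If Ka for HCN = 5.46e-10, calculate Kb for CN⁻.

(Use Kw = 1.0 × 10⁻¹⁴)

For a conjugate pair Ka × Kb = Kw, so Kb = Kw/Ka = 1.0 × 10⁻¹⁴ / 5.46e-10 = 1.83e-05.

K_b = 1.83e-05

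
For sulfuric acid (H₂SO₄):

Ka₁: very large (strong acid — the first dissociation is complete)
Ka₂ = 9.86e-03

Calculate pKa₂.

pKa₂ = -log(Ka₂) = -log(9.86e-03) = 2.01.

pK_{a2} = 2.01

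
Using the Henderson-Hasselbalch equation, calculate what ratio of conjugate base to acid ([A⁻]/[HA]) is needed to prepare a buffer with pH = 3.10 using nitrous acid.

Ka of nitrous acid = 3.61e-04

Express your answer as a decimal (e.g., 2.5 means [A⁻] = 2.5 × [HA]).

pKa = -log(3.61e-04) = 3.4425. pH = pKa + log([A⁻]/[HA]), so log([A⁻]/[HA]) = pH − pKa = 3.10 − 3.4425 = -0.3425. [A⁻]/[HA] = 10^(-0.3425) = 0.454

[A⁻]/[HA] = 0.454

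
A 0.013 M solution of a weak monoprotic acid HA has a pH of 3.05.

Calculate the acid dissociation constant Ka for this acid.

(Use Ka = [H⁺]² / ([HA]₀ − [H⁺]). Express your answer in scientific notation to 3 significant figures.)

[H⁺] = 10^(−pH) = 10^(−3.05) = 8.913e-04 M. For HA ⇌ H⁺ + A⁻, Ka = [H⁺][A⁻]/[HA] = [H⁺]² / ([HA]₀ − [H⁺]) = (8.913e-04)² / (0.013 − 8.913e-04) = 6.56e-05.

K_a = 6.56e-05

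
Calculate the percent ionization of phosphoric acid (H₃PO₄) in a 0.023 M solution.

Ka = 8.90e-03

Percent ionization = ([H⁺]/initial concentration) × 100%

Using Ka equilibrium: x² + Ka×x - Ka×C = 0. Solving: [H⁺] = 1.0533e-02. Percent = (1.0533e-02/0.023) × 100

Percent ionization = 45.8%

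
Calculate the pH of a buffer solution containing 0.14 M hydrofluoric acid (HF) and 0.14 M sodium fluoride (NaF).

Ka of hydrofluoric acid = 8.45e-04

pKa = -log(8.45e-04) = 3.07. pH = pKa + log([A⁻]/[HA]) = 3.07 + log(0.14/0.14)

pH = 3.07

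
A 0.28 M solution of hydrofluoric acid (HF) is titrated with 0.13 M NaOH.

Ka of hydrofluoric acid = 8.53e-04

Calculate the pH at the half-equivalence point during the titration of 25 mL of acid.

At half-equivalence [HA] = [A⁻], so Henderson-Hasselbalch gives pH = pKa = -log(8.53e-04) = 3.07.

pH = pKa = 3.07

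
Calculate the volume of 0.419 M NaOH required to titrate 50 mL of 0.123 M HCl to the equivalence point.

At equivalence: moles acid = moles base. moles HCl = 0.123 × 50/1000 = 0.00615 mol. V_base = moles / 0.419 × 1000 = 14.7 mL.

V_{base} = 14.7 mL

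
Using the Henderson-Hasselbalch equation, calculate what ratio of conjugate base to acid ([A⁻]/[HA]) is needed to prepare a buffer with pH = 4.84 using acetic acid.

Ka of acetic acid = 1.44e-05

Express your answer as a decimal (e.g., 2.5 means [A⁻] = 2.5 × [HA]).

pKa = -log(1.44e-05) = 4.8416. pH = pKa + log([A⁻]/[HA]), so log([A⁻]/[HA]) = pH − pKa = 4.84 − 4.8416 = -0.0016. [A⁻]/[HA] = 10^(-0.0016) = 0.996

[A⁻]/[HA] = 0.996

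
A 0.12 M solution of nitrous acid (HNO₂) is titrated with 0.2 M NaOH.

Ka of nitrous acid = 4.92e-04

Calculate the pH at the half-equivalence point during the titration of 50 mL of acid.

At half-equivalence [HA] = [A⁻], so Henderson-Hasselbalch gives pH = pKa = -log(4.92e-04) = 3.31.

pH = pKa = 3.31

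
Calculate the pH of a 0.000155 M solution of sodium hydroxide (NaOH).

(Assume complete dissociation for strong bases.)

[OH⁻] = 0.000155 M for strong base. pOH = -log[OH⁻] = 3.81, pH = 14 - pOH

pH = 10.19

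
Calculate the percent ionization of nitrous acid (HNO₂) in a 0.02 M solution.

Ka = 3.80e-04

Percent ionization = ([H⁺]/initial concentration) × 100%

Using Ka equilibrium: x² + Ka×x - Ka×C = 0. Solving: [H⁺] = 2.5733e-03. Percent = (2.5733e-03/0.02) × 100

Percent ionization = 12.9%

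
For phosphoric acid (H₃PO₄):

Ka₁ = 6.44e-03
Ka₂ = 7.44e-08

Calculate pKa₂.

pKa₂ = -log(Ka₂) = -log(7.44e-08) = 7.13.

pK_{a2} = 7.13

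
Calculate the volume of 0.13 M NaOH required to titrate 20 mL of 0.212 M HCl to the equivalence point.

At equivalence: moles acid = moles base. moles HCl = 0.212 × 20/1000 = 0.00424 mol. V_base = moles / 0.13 × 1000 = 32.6 mL.

V_{base} = 32.6 mL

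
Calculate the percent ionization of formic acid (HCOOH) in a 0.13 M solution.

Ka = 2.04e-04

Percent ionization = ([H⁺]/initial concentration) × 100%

Using Ka equilibrium: x² + Ka×x - Ka×C = 0. Solving: [H⁺] = 5.0488e-03. Percent = (5.0488e-03/0.13) × 100

Percent ionization = 3.88%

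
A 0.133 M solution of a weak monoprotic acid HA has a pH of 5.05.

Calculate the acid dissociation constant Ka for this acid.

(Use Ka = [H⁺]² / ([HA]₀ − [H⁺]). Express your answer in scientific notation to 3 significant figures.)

[H⁺] = 10^(−pH) = 10^(−5.05) = 8.913e-06 M. For HA ⇌ H⁺ + A⁻, Ka = [H⁺][A⁻]/[HA] = [H⁺]² / ([HA]₀ − [H⁺]) = (8.913e-06)² / (0.133 − 8.913e-06) = 5.97e-10.

K_a = 5.97e-10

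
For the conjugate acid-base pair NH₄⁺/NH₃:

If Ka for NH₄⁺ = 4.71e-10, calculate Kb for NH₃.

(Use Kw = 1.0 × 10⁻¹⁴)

For a conjugate pair Ka × Kb = Kw, so Kb = Kw/Ka = 1.0 × 10⁻¹⁴ / 4.71e-10 = 2.12e-05.

K_b = 2.12e-05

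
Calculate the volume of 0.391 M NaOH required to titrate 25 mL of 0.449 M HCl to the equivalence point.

At equivalence: moles acid = moles base. moles HCl = 0.449 × 25/1000 = 0.01122 mol. V_base = moles / 0.391 × 1000 = 28.7 mL.

V_{base} = 28.7 mL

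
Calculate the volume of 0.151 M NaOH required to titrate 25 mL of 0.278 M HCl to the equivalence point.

At equivalence: moles acid = moles base. moles HCl = 0.278 × 25/1000 = 0.00695 mol. V_base = moles / 0.151 × 1000 = 46.0 mL.

V_{base} = 46.0 mL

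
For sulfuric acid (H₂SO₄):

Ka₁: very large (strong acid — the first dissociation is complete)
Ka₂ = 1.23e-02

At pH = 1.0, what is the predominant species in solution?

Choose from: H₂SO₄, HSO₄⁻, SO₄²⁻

The first dissociation is complete, so H₂SO₄ itself is never the predominant species in water; pKa₂ = -log(1.23e-02) = 1.91. For a polyprotic acid the predominant species crosses at each pKa: below pKa_n the protonated form dominates, above it the deprotonated form does. At pH = 1.0, the predominant species is HSO₄⁻.

HSO₄⁻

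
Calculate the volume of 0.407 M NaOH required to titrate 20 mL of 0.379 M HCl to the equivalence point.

At equivalence: moles acid = moles base. moles HCl = 0.379 × 20/1000 = 0.00758 mol. V_base = moles / 0.407 × 1000 = 18.6 mL.

V_{base} = 18.6 mL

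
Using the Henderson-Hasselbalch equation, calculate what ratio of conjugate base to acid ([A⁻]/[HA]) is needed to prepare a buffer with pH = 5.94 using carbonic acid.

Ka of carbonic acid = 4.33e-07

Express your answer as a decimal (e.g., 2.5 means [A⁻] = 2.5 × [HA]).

pKa = -log(4.33e-07) = 6.3635. pH = pKa + log([A⁻]/[HA]), so log([A⁻]/[HA]) = pH − pKa = 5.94 − 6.3635 = -0.4235. [A⁻]/[HA] = 10^(-0.4235) = 0.377

[A⁻]/[HA] = 0.377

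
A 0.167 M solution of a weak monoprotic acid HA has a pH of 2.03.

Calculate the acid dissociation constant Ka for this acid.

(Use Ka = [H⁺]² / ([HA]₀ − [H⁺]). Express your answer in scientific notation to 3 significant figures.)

[H⁺] = 10^(−pH) = 10^(−2.03) = 9.333e-03 M. For HA ⇌ H⁺ + A⁻, Ka = [H⁺][A⁻]/[HA] = [H⁺]² / ([HA]₀ − [H⁺]) = (9.333e-03)² / (0.167 − 9.333e-03) = 5.52e-04.

K_a = 5.52e-04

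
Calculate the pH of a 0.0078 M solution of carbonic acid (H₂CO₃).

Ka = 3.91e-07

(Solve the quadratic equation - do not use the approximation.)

x² + Ka×x - Ka×C = 0. Using quadratic formula: [H⁺] = 5.5030e-05

pH = 4.26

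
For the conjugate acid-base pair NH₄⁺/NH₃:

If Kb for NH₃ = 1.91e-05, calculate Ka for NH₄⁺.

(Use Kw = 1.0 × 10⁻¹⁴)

For a conjugate pair Ka × Kb = Kw, so Ka = Kw/Kb = 1.0 × 10⁻¹⁴ / 1.91e-05 = 5.24e-10.

K_a = 5.24e-10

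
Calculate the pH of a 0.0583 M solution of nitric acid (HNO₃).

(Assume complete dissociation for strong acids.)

[H⁺] = 0.0583 M for strong acid. pH = -log[H⁺] = -log(0.0583)

pH = 1.23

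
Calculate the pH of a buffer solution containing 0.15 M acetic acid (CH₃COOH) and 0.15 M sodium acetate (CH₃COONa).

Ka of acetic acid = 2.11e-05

pKa = -log(2.11e-05) = 4.68. pH = pKa + log([A⁻]/[HA]) = 4.68 + log(0.15/0.15)

pH = 4.68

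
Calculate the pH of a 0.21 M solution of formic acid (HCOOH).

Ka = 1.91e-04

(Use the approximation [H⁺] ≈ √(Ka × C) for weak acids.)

[H⁺] = √(Ka × C) = √(1.91e-04 × 0.21) = 6.3332e-03. pH = -log(6.3332e-03)

pH = 2.20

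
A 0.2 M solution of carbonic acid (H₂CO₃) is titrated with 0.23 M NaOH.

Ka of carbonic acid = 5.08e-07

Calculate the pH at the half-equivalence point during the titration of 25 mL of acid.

At half-equivalence [HA] = [A⁻], so Henderson-Hasselbalch gives pH = pKa = -log(5.08e-07) = 6.29.

pH = pKa = 6.29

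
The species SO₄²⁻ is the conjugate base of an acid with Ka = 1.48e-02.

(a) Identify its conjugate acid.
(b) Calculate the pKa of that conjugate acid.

(a) The conjugate acid is formed by adding one H⁺ to SO₄²⁻, giving HSO₄⁻. (b) pKa = -log(Ka) = -log(1.48e-02) = 1.83.

Conjugate acid: HSO₄⁻; pK_a = 1.83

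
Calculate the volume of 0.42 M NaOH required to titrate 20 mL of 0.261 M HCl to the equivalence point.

At equivalence: moles acid = moles base. moles HCl = 0.261 × 20/1000 = 0.00522 mol. V_base = moles / 0.42 × 1000 = 12.4 mL.

V_{base} = 12.4 mL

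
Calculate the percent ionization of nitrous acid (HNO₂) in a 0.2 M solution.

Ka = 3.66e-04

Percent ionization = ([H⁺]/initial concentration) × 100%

Using Ka equilibrium: x² + Ka×x - Ka×C = 0. Solving: [H⁺] = 8.3747e-03. Percent = (8.3747e-03/0.2) × 100

Percent ionization = 4.19%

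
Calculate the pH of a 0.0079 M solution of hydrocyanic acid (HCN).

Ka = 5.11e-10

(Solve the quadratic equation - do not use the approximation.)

x² + Ka×x - Ka×C = 0. Using quadratic formula: [H⁺] = 2.0089e-06

pH = 5.70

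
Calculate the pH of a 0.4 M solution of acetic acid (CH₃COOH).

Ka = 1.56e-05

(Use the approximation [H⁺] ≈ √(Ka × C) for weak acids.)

[H⁺] = √(Ka × C) = √(1.56e-05 × 0.4) = 2.4980e-03. pH = -log(2.4980e-03)

pH = 2.60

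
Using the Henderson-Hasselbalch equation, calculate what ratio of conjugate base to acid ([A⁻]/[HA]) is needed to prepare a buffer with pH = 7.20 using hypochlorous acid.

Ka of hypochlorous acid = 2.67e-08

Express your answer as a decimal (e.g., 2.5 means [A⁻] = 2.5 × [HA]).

pKa = -log(2.67e-08) = 7.5735. pH = pKa + log([A⁻]/[HA]), so log([A⁻]/[HA]) = pH − pKa = 7.20 − 7.5735 = -0.3735. [A⁻]/[HA] = 10^(-0.3735) = 0.423

[A⁻]/[HA] = 0.423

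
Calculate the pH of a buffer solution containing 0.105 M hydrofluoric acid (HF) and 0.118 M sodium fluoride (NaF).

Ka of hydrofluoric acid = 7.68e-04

pKa = -log(7.68e-04) = 3.11. pH = pKa + log([A⁻]/[HA]) = 3.11 + log(0.118/0.105)

pH = 3.17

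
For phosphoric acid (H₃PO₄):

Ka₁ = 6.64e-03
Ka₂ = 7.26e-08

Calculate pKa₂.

pKa₂ = -log(Ka₂) = -log(7.26e-08) = 7.14.

pK_{a2} = 7.14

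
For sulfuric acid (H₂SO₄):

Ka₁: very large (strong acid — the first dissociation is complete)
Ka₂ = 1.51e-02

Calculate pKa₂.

pKa₂ = -log(Ka₂) = -log(1.51e-02) = 1.82.

pK_{a2} = 1.82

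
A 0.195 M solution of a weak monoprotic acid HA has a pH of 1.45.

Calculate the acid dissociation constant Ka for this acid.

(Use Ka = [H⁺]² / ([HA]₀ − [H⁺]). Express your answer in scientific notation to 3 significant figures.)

[H⁺] = 10^(−pH) = 10^(−1.45) = 3.548e-02 M. For HA ⇌ H⁺ + A⁻, Ka = [H⁺][A⁻]/[HA] = [H⁺]² / ([HA]₀ − [H⁺]) = (3.548e-02)² / (0.195 − 3.548e-02) = 7.89e-03.

K_a = 7.89e-03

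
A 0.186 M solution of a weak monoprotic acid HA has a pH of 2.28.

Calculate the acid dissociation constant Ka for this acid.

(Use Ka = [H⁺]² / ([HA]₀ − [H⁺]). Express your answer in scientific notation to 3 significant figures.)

[H⁺] = 10^(−pH) = 10^(−2.28) = 5.248e-03 M. For HA ⇌ H⁺ + A⁻, Ka = [H⁺][A⁻]/[HA] = [H⁺]² / ([HA]₀ − [H⁺]) = (5.248e-03)² / (0.186 − 5.248e-03) = 1.52e-04.

K_a = 1.52e-04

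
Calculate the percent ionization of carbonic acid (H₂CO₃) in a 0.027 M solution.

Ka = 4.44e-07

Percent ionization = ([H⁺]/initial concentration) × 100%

Using Ka equilibrium: x² + Ka×x - Ka×C = 0. Solving: [H⁺] = 1.0927e-04. Percent = (1.0927e-04/0.027) × 100

Percent ionization = 0.405%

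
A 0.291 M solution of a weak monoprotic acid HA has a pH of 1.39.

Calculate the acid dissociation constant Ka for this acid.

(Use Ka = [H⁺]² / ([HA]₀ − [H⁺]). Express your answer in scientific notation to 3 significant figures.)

[H⁺] = 10^(−pH) = 10^(−1.39) = 4.074e-02 M. For HA ⇌ H⁺ + A⁻, Ka = [H⁺][A⁻]/[HA] = [H⁺]² / ([HA]₀ − [H⁺]) = (4.074e-02)² / (0.291 − 4.074e-02) = 6.63e-03.

K_a = 6.63e-03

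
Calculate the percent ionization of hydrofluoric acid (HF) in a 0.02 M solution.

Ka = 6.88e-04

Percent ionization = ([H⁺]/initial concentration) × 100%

Using Ka equilibrium: x² + Ka×x - Ka×C = 0. Solving: [H⁺] = 3.3814e-03. Percent = (3.3814e-03/0.02) × 100

Percent ionization = 16.9%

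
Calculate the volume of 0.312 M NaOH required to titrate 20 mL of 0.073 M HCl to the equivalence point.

At equivalence: moles acid = moles base. moles HCl = 0.073 × 20/1000 = 0.00146 mol. V_base = moles / 0.312 × 1000 = 4.7 mL.

V_{base} = 4.7 mL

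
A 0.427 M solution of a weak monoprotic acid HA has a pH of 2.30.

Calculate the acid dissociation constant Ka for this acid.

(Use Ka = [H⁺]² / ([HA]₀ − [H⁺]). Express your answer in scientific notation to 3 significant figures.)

[H⁺] = 10^(−pH) = 10^(−2.30) = 5.012e-03 M. For HA ⇌ H⁺ + A⁻, Ka = [H⁺][A⁻]/[HA] = [H⁺]² / ([HA]₀ − [H⁺]) = (5.012e-03)² / (0.427 − 5.012e-03) = 5.95e-05.

K_a = 5.95e-05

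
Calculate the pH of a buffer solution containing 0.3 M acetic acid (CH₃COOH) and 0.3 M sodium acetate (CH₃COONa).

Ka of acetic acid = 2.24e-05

pKa = -log(2.24e-05) = 4.65. pH = pKa + log([A⁻]/[HA]) = 4.65 + log(0.3/0.3)

pH = 4.65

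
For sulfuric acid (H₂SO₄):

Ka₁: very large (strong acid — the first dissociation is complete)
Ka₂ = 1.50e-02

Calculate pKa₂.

pKa₂ = -log(Ka₂) = -log(1.50e-02) = 1.82.

pK_{a2} = 1.82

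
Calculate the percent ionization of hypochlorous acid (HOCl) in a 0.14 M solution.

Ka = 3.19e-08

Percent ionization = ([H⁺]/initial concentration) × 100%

Using Ka equilibrium: x² + Ka×x - Ka×C = 0. Solving: [H⁺] = 6.6812e-05. Percent = (6.6812e-05/0.14) × 100

Percent ionization = 0.0477%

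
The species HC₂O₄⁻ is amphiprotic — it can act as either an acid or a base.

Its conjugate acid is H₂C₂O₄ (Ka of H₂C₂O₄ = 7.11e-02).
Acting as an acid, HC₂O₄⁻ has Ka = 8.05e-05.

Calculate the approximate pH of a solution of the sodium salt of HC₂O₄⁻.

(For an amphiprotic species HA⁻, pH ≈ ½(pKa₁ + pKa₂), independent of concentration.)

pKa₁ = -log(7.11e-02) = 1.15; pKa₂ = -log(8.05e-05) = 4.09. For an amphiprotic species, pH ≈ ½(pKa₁ + pKa₂) = ½(1.15 + 4.09) = 2.62.

pH = 2.62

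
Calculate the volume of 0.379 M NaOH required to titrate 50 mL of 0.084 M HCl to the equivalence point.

At equivalence: moles acid = moles base. moles HCl = 0.084 × 50/1000 = 0.0042 mol. V_base = moles / 0.379 × 1000 = 11.1 mL.

V_{base} = 11.1 mL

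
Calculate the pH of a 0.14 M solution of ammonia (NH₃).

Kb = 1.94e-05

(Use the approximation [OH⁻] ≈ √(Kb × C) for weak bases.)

[OH⁻] = √(Kb × C) = √(1.94e-05 × 0.14) = 1.6480e-03. pOH = 2.78, pH = 14 - pOH

pH = 11.22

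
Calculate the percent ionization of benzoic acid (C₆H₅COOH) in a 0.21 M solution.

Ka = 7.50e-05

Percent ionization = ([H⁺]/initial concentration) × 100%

Using Ka equilibrium: x² + Ka×x - Ka×C = 0. Solving: [H⁺] = 3.9313e-03. Percent = (3.9313e-03/0.21) × 100

Percent ionization = 1.87%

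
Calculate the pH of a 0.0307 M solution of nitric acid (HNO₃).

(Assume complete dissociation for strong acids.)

[H⁺] = 0.0307 M for strong acid. pH = -log[H⁺] = -log(0.0307)

pH = 1.51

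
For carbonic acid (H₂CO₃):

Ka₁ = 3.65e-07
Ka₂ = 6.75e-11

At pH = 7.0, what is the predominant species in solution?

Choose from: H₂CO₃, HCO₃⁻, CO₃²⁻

pKa₁ = 6.44, pKa₂ = 10.17. For a polyprotic acid the predominant species crosses at each pKa: below pKa_n the protonated form dominates, above it the deprotonated form does. At pH = 7.0, the predominant species is HCO₃⁻.

HCO₃⁻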